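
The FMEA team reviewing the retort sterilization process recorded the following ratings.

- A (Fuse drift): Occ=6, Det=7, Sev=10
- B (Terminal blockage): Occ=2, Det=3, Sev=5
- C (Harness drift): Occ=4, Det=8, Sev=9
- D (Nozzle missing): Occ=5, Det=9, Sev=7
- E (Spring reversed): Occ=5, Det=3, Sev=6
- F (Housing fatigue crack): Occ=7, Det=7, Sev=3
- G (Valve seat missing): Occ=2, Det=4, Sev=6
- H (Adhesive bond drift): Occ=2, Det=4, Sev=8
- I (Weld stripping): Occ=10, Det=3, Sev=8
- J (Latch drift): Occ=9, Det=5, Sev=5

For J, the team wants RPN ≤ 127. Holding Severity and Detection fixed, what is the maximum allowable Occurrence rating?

J: S=5, O=9, D=5 → current RPN = 225.
Fixed product = 25. Need 25 × O ≤ 127, so O ≤ 127/25 = 5.08.
Maximum integer Occurrence rating = 5 (gives RPN 125; O=6 would give 150 > 127).

5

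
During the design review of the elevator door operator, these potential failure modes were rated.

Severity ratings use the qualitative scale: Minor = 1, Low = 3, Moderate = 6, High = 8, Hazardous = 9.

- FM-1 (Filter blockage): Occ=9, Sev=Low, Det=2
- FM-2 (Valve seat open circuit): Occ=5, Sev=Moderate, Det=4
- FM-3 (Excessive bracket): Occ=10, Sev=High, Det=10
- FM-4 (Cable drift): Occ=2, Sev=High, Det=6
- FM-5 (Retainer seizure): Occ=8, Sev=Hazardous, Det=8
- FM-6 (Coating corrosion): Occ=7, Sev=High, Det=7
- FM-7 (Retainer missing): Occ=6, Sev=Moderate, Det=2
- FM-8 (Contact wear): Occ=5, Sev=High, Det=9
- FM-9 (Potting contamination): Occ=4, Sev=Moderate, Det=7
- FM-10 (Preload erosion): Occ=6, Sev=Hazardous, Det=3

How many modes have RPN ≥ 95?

8

RPN = Severity × Occurrence × Detection:
  FM-1: 3 × 9 × 2 = 54
  FM-2: 6 × 5 × 4 = 120
  FM-3: 8 × 10 × 10 = 800
  FM-4: 8 × 2 × 6 = 96
  FM-5: 9 × 8 × 8 = 576
  FM-6: 8 × 7 × 7 = 392
  FM-7: 6 × 6 × 2 = 72
  FM-8: 8 × 5 × 9 = 360
  FM-9: 6 × 4 × 7 = 168
  FM-10: 9 × 6 × 3 = 162
Modes with RPN ≥ 95: FM-2 (120), FM-3 (800), FM-4 (96), FM-5 (576), FM-6 (392), FM-8 (360), FM-9 (168), FM-10 (162) → 8.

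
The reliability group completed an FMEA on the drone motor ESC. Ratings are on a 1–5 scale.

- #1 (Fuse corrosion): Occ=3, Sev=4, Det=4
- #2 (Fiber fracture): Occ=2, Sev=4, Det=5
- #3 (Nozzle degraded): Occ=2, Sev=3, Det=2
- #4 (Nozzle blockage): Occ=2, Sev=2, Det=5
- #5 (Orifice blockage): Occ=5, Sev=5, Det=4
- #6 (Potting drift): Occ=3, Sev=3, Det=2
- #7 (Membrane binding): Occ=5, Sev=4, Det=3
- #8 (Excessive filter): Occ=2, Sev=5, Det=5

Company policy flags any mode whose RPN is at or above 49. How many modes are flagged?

3

RPN = Severity × Occurrence × Detection:
  #1: 4 × 3 × 4 = 48
  #2: 4 × 2 × 5 = 40
  #3: 3 × 2 × 2 = 12
  #4: 2 × 2 × 5 = 20
  #5: 5 × 5 × 4 = 100
  #6: 3 × 3 × 2 = 18
  #7: 4 × 5 × 3 = 60
  #8: 5 × 2 × 5 = 50
Modes with RPN ≥ 49: #5 (100), #7 (60), #8 (50) → 3.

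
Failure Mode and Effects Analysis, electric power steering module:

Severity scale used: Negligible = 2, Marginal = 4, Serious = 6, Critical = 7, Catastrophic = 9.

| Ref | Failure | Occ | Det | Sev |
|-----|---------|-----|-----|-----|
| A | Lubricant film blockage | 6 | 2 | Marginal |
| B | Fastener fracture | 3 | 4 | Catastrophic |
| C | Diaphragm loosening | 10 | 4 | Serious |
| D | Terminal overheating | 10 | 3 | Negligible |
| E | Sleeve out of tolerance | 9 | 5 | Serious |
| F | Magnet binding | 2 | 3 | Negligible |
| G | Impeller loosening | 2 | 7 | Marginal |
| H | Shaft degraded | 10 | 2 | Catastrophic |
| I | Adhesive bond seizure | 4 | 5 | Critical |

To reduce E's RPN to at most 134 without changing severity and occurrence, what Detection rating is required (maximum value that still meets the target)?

E: S=6, O=9, D=5 → current RPN = 270.
Fixed product = 54. Need 54 × D ≤ 134, so D ≤ 134/54 = 2.48.
Maximum integer Detection rating = 2 (gives RPN 108; D=3 would give 162 > 134).

2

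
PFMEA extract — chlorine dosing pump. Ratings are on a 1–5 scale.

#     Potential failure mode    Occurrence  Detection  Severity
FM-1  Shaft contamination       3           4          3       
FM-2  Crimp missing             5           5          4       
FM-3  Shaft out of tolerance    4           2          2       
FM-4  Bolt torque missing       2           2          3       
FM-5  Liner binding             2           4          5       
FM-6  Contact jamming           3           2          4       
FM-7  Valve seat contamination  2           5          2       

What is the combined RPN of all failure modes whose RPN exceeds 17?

RPN = Severity × Occurrence × Detection:
  FM-1: 3 × 3 × 4 = 36
  FM-2: 4 × 5 × 5 = 100
  FM-3: 2 × 4 × 2 = 16
  FM-4: 3 × 2 × 2 = 12
  FM-5: 5 × 2 × 4 = 40
  FM-6: 4 × 3 × 2 = 24
  FM-7: 2 × 2 × 5 = 20
RPN > 17: FM-1 (36), FM-2 (100), FM-5 (40), FM-6 (24), FM-7 (20).
Sum: 36 + 100 + 40 + 24 + 20 = 220.

220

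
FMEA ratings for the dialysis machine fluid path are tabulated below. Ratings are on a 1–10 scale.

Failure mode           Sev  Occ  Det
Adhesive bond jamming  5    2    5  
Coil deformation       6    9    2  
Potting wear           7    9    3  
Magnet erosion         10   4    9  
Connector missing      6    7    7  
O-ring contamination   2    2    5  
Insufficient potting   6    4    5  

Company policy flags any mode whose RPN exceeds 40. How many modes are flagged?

RPN = Severity × Occurrence × Detection:
  Adhesive bond jamming: 5 × 2 × 5 = 50
  Coil deformation: 6 × 9 × 2 = 108
  Potting wear: 7 × 9 × 3 = 189
  Magnet erosion: 10 × 4 × 9 = 360
  Connector missing: 6 × 7 × 7 = 294
  O-ring contamination: 2 × 2 × 5 = 20
  Insufficient potting: 6 × 4 × 5 = 120
Modes with RPN > 40: Adhesive bond jamming (50), Coil deformation (108), Potting wear (189), Magnet erosion (360), Connector missing (294), Insufficient potting (120) → 6.

6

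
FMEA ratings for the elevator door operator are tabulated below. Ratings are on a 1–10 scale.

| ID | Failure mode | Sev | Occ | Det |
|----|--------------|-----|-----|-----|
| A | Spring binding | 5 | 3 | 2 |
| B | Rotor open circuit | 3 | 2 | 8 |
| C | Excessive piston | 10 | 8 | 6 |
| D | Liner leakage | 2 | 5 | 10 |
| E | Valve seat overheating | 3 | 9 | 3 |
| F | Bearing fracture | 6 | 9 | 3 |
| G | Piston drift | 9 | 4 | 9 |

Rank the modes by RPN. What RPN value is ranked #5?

81

RPN = Severity × Occurrence × Detection:
  A: 5 × 3 × 2 = 30
  B: 3 × 2 × 8 = 48
  C: 10 × 8 × 6 = 480
  D: 2 × 5 × 10 = 100
  E: 3 × 9 × 3 = 81
  F: 6 × 9 × 3 = 162
  G: 9 × 4 × 9 = 324
Sorted descending: 480, 324, 162, 100, 81, 48, 30.
The fifth-highest RPN is 81 (E).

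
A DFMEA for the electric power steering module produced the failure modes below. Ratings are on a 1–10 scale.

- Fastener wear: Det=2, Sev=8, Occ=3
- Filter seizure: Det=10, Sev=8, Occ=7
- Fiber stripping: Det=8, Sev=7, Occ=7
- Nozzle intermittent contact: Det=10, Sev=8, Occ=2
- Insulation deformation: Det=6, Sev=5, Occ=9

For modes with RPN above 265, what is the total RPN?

1222

RPN = Severity × Occurrence × Detection:
  Fastener wear: 8 × 3 × 2 = 48
  Filter seizure: 8 × 7 × 10 = 560
  Fiber stripping: 7 × 7 × 8 = 392
  Nozzle intermittent contact: 8 × 2 × 10 = 160
  Insulation deformation: 5 × 9 × 6 = 270
RPN > 265: Filter seizure (560), Fiber stripping (392), Insulation deformation (270).
Sum: 560 + 392 + 270 = 1222.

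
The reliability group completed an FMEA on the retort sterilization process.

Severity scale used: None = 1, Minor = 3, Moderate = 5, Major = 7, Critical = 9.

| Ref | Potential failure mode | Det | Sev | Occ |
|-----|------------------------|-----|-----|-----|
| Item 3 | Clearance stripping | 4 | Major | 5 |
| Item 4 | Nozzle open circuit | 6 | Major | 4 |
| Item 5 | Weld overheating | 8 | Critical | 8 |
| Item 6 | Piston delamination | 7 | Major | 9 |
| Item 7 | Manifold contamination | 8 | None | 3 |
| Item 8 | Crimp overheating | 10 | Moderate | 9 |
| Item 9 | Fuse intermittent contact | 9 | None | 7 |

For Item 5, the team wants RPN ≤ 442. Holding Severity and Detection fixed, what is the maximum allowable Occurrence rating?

Item 5: S=9, O=8, D=8 → current RPN = 576.
Fixed product = 72. Need 72 × O ≤ 442, so O ≤ 442/72 = 6.14.
Maximum integer Occurrence rating = 6 (gives RPN 432; O=7 would give 504 > 442).

6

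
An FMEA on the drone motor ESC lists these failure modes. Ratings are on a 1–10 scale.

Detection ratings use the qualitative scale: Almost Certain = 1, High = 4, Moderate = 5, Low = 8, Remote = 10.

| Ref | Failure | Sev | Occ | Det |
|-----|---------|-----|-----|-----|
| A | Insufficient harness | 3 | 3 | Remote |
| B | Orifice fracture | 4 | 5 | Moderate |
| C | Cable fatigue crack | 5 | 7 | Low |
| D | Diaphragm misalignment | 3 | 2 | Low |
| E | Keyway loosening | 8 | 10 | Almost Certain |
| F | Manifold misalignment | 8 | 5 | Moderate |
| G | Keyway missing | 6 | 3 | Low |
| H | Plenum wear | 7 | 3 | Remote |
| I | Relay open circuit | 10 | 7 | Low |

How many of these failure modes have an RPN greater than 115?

5

RPN = Severity × Occurrence × Detection:
  A: 3 × 3 × 10 = 90
  B: 4 × 5 × 5 = 100
  C: 5 × 7 × 8 = 280
  D: 3 × 2 × 8 = 48
  E: 8 × 10 × 1 = 80
  F: 8 × 5 × 5 = 200
  G: 6 × 3 × 8 = 144
  H: 7 × 3 × 10 = 210
  I: 10 × 7 × 8 = 560
Modes with RPN > 115: C (280), F (200), G (144), H (210), I (560) → 5.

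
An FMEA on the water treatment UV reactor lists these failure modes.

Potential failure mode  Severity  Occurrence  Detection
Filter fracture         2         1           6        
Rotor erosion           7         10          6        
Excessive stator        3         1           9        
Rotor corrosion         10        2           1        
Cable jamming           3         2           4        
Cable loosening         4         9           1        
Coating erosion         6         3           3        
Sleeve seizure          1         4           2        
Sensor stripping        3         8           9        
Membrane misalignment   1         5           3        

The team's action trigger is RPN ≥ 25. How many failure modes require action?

RPN = Severity × Occurrence × Detection:
  Filter fracture: 2 × 1 × 6 = 12
  Rotor erosion: 7 × 10 × 6 = 420
  Excessive stator: 3 × 1 × 9 = 27
  Rotor corrosion: 10 × 2 × 1 = 20
  Cable jamming: 3 × 2 × 4 = 24
  Cable loosening: 4 × 9 × 1 = 36
  Coating erosion: 6 × 3 × 3 = 54
  Sleeve seizure: 1 × 4 × 2 = 8
  Sensor stripping: 3 × 8 × 9 = 216
  Membrane misalignment: 1 × 5 × 3 = 15
Modes with RPN ≥ 25: Rotor erosion (420), Excessive stator (27), Cable loosening (36), Coating erosion (54), Sensor stripping (216) → 5.

5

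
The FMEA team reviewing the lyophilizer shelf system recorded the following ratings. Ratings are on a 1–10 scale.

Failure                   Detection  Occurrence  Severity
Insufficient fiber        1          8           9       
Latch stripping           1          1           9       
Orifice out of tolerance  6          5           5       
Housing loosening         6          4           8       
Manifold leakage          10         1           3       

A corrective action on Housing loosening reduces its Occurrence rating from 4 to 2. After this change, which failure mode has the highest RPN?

RPN = Severity × Occurrence × Detection:
  Insufficient fiber: 9 × 8 × 1 = 72
  Latch stripping: 9 × 1 × 1 = 9
  Orifice out of tolerance: 5 × 5 × 6 = 150
  Housing loosening: 8 × 4 × 6 = 192
  Manifold leakage: 3 × 1 × 10 = 30
After action: Housing loosening → 8 × 2 × 6 = 96.
Revised RPNs: Orifice out of tolerance=150, Housing loosening=96, Insufficient fiber=72, Manifold leakage=30, Latch stripping=9.
Highest is now Orifice out of tolerance (150).

Orifice out of tolerance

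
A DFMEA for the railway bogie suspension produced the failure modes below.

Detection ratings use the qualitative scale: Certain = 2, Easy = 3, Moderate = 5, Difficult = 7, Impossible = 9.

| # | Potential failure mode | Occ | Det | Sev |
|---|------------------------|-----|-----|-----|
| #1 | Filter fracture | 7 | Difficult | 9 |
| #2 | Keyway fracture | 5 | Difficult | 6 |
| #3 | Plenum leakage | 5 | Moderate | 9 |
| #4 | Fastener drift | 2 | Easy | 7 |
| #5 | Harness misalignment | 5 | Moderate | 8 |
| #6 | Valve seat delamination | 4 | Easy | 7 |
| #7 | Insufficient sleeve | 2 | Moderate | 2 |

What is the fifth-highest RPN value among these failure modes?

84

RPN = Severity × Occurrence × Detection:
  #1: 9 × 7 × 7 = 441
  #2: 6 × 5 × 7 = 210
  #3: 9 × 5 × 5 = 225
  #4: 7 × 2 × 3 = 42
  #5: 8 × 5 × 5 = 200
  #6: 7 × 4 × 3 = 84
  #7: 2 × 2 × 5 = 20
Sorted descending: 441, 225, 210, 200, 84, 42, 20.
The fifth-highest RPN is 84 (#6).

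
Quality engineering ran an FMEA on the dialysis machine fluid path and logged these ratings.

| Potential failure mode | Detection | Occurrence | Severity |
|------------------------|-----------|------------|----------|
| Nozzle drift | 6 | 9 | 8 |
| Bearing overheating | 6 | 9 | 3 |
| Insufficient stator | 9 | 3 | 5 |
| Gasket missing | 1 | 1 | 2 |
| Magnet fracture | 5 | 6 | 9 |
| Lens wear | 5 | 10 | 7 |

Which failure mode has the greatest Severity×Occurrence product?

Criticality = Severity × Occurrence:
  Nozzle drift: 8 × 9 = 72
  Bearing overheating: 3 × 9 = 27
  Insufficient stator: 5 × 3 = 15
  Gasket missing: 2 × 1 = 2
  Magnet fracture: 9 × 6 = 54
  Lens wear: 7 × 10 = 70
Highest criticality is 72 → Nozzle drift.

Nozzle drift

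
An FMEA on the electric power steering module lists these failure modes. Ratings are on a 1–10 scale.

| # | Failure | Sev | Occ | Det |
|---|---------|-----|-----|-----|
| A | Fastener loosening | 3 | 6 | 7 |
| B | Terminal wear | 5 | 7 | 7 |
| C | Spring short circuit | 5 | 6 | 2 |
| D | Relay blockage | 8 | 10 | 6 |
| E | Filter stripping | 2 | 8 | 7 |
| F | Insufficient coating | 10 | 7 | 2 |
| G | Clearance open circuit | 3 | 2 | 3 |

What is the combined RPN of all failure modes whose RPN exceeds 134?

865

RPN = Severity × Occurrence × Detection:
  A: 3 × 6 × 7 = 126
  B: 5 × 7 × 7 = 245
  C: 5 × 6 × 2 = 60
  D: 8 × 10 × 6 = 480
  E: 2 × 8 × 7 = 112
  F: 10 × 7 × 2 = 140
  G: 3 × 2 × 3 = 18
RPN > 134: B (245), D (480), F (140).
Sum: 245 + 480 + 140 = 865.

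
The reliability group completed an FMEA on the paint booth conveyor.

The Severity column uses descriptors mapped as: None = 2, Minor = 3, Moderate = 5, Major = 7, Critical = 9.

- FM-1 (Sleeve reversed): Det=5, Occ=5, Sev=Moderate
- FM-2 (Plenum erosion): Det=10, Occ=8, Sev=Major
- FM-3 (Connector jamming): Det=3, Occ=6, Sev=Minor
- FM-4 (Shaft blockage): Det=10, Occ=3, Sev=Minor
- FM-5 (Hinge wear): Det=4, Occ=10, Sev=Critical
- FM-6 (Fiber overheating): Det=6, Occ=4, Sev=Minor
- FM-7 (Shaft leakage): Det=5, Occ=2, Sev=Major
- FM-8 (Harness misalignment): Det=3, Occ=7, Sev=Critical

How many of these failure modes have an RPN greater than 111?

4

RPN = Severity × Occurrence × Detection:
  FM-1: 5 × 5 × 5 = 125
  FM-2: 7 × 8 × 10 = 560
  FM-3: 3 × 6 × 3 = 54
  FM-4: 3 × 3 × 10 = 90
  FM-5: 9 × 10 × 4 = 360
  FM-6: 3 × 4 × 6 = 72
  FM-7: 7 × 2 × 5 = 70
  FM-8: 9 × 7 × 3 = 189
Modes with RPN > 111: FM-1 (125), FM-2 (560), FM-5 (360), FM-8 (189) → 4.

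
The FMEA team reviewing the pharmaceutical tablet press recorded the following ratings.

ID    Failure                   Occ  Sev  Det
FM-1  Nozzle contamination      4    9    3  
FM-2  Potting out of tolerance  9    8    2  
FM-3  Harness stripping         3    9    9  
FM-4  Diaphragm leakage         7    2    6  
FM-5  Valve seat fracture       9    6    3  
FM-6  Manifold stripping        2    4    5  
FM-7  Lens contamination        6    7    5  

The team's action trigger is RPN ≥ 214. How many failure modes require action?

1

RPN = Severity × Occurrence × Detection:
  FM-1: 9 × 4 × 3 = 108
  FM-2: 8 × 9 × 2 = 144
  FM-3: 9 × 3 × 9 = 243
  FM-4: 2 × 7 × 6 = 84
  FM-5: 6 × 9 × 3 = 162
  FM-6: 4 × 2 × 5 = 40
  FM-7: 7 × 6 × 5 = 210
Modes with RPN ≥ 214: FM-3 (243) → 1.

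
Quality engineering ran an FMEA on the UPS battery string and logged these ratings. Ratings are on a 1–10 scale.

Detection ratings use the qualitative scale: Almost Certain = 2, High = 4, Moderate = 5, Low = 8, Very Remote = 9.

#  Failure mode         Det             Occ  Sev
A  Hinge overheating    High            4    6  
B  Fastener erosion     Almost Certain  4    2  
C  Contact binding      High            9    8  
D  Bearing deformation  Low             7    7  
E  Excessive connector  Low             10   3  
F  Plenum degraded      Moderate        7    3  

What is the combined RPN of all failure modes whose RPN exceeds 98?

1025

RPN = Severity × Occurrence × Detection:
  A: 6 × 4 × 4 = 96
  B: 2 × 4 × 2 = 16
  C: 8 × 9 × 4 = 288
  D: 7 × 7 × 8 = 392
  E: 3 × 10 × 8 = 240
  F: 3 × 7 × 5 = 105
RPN > 98: C (288), D (392), E (240), F (105).
Sum: 288 + 392 + 240 + 105 = 1025.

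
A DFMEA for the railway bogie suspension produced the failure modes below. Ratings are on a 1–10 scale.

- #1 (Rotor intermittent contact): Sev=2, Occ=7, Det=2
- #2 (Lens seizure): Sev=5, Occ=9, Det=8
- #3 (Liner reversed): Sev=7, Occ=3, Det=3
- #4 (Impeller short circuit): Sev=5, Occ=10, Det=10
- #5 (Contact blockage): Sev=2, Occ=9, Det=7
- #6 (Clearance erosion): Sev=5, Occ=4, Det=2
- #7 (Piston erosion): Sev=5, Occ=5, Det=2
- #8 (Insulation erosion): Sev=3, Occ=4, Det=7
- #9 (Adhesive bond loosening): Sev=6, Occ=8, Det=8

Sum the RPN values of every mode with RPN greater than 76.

1454

RPN = Severity × Occurrence × Detection:
  #1: 2 × 7 × 2 = 28
  #2: 5 × 9 × 8 = 360
  #3: 7 × 3 × 3 = 63
  #4: 5 × 10 × 10 = 500
  #5: 2 × 9 × 7 = 126
  #6: 5 × 4 × 2 = 40
  #7: 5 × 5 × 2 = 50
  #8: 3 × 4 × 7 = 84
  #9: 6 × 8 × 8 = 384
RPN > 76: #2 (360), #4 (500), #5 (126), #8 (84), #9 (384).
Sum: 360 + 500 + 126 + 84 + 384 = 1454.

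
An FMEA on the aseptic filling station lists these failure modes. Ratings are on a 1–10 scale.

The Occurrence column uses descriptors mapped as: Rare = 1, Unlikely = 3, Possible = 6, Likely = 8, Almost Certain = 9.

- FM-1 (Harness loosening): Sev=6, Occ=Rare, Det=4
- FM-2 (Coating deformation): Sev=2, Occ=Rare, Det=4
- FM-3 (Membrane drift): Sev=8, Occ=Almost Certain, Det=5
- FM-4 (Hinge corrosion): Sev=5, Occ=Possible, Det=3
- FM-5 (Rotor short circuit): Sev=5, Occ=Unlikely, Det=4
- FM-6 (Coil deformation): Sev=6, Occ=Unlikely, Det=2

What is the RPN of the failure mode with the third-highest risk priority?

RPN = Severity × Occurrence × Detection:
  FM-1: 6 × 1 × 4 = 24
  FM-2: 2 × 1 × 4 = 8
  FM-3: 8 × 9 × 5 = 360
  FM-4: 5 × 6 × 3 = 90
  FM-5: 5 × 3 × 4 = 60
  FM-6: 6 × 3 × 2 = 36
Sorted descending: 360, 90, 60, 36, 24, 8.
The third-highest RPN is 60 (FM-5).

60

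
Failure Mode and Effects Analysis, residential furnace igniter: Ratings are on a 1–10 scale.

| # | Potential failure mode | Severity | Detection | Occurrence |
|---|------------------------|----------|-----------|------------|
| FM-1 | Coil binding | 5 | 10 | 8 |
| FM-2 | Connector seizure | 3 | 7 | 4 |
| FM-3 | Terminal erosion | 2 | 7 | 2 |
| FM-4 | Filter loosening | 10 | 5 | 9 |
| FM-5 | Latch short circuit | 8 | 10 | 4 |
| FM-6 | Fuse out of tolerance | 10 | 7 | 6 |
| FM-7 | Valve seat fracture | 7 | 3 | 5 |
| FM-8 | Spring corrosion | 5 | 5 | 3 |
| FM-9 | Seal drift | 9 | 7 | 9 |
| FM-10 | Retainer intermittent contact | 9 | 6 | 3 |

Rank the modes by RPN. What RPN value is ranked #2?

RPN = Severity × Occurrence × Detection:
  FM-1: 5 × 8 × 10 = 400
  FM-2: 3 × 4 × 7 = 84
  FM-3: 2 × 2 × 7 = 28
  FM-4: 10 × 9 × 5 = 450
  FM-5: 8 × 4 × 10 = 320
  FM-6: 10 × 6 × 7 = 420
  FM-7: 7 × 5 × 3 = 105
  FM-8: 5 × 3 × 5 = 75
  FM-9: 9 × 9 × 7 = 567
  FM-10: 9 × 3 × 6 = 162
Sorted descending: 567, 450, 420, 400, 320, 162, 105, 84, 75, 28.
The second-highest RPN is 450 (FM-4).

450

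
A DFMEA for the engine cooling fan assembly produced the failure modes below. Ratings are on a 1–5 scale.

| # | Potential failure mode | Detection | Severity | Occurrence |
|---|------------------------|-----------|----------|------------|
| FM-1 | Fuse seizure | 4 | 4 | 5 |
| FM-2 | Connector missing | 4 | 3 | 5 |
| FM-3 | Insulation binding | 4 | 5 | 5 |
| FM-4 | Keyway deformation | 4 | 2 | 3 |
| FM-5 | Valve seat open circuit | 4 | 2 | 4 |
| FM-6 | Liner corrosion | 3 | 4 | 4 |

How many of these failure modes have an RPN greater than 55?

RPN = Severity × Occurrence × Detection:
  FM-1: 4 × 5 × 4 = 80
  FM-2: 3 × 5 × 4 = 60
  FM-3: 5 × 5 × 4 = 100
  FM-4: 2 × 3 × 4 = 24
  FM-5: 2 × 4 × 4 = 32
  FM-6: 4 × 4 × 3 = 48
Modes with RPN > 55: FM-1 (80), FM-2 (60), FM-3 (100) → 3.

3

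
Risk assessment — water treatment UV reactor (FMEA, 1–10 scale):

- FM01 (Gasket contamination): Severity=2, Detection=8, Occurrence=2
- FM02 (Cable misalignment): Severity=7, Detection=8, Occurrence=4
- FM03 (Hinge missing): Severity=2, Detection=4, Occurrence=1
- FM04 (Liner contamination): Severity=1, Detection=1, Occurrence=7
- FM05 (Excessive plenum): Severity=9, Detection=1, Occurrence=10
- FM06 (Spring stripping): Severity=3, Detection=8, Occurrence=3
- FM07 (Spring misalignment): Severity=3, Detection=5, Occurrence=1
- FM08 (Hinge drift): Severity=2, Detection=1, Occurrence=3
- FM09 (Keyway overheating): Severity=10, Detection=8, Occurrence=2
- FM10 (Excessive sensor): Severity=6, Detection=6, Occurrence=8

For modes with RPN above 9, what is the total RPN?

881

RPN = Severity × Occurrence × Detection:
  FM01: 2 × 2 × 8 = 32
  FM02: 7 × 4 × 8 = 224
  FM03: 2 × 1 × 4 = 8
  FM04: 1 × 7 × 1 = 7
  FM05: 9 × 10 × 1 = 90
  FM06: 3 × 3 × 8 = 72
  FM07: 3 × 1 × 5 = 15
  FM08: 2 × 3 × 1 = 6
  FM09: 10 × 2 × 8 = 160
  FM10: 6 × 8 × 6 = 288
RPN > 9: FM01 (32), FM02 (224), FM05 (90), FM06 (72), FM07 (15), FM09 (160), FM10 (288).
Sum: 32 + 224 + 90 + 72 + 15 + 160 + 288 = 881.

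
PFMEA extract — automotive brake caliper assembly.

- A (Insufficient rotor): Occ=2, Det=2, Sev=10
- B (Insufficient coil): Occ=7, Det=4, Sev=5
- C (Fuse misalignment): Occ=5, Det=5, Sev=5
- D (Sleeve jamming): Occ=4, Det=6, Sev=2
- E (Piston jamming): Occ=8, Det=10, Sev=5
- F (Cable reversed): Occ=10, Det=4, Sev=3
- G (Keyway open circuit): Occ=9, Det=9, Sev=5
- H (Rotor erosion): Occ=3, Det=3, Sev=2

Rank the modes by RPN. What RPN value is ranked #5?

120

RPN = Severity × Occurrence × Detection:
  A: 10 × 2 × 2 = 40
  B: 5 × 7 × 4 = 140
  C: 5 × 5 × 5 = 125
  D: 2 × 4 × 6 = 48
  E: 5 × 8 × 10 = 400
  F: 3 × 10 × 4 = 120
  G: 5 × 9 × 9 = 405
  H: 2 × 3 × 3 = 18
Sorted descending: 405, 400, 140, 125, 120, 48, 40, 18.
The fifth-highest RPN is 120 (F).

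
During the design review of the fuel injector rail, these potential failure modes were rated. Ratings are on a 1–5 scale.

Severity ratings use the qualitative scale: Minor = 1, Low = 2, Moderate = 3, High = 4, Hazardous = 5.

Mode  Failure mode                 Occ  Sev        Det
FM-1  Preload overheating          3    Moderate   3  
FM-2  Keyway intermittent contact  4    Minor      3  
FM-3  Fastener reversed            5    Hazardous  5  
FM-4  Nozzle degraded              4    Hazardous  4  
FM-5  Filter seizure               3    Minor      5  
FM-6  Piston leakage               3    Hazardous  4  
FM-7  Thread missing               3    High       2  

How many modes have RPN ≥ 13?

RPN = Severity × Occurrence × Detection:
  FM-1: 3 × 3 × 3 = 27
  FM-2: 1 × 4 × 3 = 12
  FM-3: 5 × 5 × 5 = 125
  FM-4: 5 × 4 × 4 = 80
  FM-5: 1 × 3 × 5 = 15
  FM-6: 5 × 3 × 4 = 60
  FM-7: 4 × 3 × 2 = 24
Modes with RPN ≥ 13: FM-1 (27), FM-3 (125), FM-4 (80), FM-5 (15), FM-6 (60), FM-7 (24) → 6.

6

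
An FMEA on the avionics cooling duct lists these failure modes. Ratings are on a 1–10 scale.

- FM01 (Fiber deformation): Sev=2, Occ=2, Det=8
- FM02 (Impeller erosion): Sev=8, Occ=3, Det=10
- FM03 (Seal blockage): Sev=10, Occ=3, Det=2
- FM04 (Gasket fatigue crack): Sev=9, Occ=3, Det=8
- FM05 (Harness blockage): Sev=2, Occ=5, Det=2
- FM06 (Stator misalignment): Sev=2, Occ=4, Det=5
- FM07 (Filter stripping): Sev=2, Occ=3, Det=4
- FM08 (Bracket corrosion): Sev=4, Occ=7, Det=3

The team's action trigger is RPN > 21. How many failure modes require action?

7

RPN = Severity × Occurrence × Detection:
  FM01: 2 × 2 × 8 = 32
  FM02: 8 × 3 × 10 = 240
  FM03: 10 × 3 × 2 = 60
  FM04: 9 × 3 × 8 = 216
  FM05: 2 × 5 × 2 = 20
  FM06: 2 × 4 × 5 = 40
  FM07: 2 × 3 × 4 = 24
  FM08: 4 × 7 × 3 = 84
Modes with RPN > 21: FM01 (32), FM02 (240), FM03 (60), FM04 (216), FM06 (40), FM07 (24), FM08 (84) → 7.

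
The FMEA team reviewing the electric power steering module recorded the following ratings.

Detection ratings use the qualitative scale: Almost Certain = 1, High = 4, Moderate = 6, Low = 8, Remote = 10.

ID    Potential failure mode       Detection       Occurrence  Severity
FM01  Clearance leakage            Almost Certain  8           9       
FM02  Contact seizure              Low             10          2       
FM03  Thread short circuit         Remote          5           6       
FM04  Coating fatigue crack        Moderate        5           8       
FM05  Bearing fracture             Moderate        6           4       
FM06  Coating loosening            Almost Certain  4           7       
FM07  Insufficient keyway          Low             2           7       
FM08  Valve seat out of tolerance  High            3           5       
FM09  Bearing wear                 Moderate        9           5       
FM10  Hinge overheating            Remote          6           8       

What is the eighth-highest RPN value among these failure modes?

RPN = Severity × Occurrence × Detection:
  FM01: 9 × 8 × 1 = 72
  FM02: 2 × 10 × 8 = 160
  FM03: 6 × 5 × 10 = 300
  FM04: 8 × 5 × 6 = 240
  FM05: 4 × 6 × 6 = 144
  FM06: 7 × 4 × 1 = 28
  FM07: 7 × 2 × 8 = 112
  FM08: 5 × 3 × 4 = 60
  FM09: 5 × 9 × 6 = 270
  FM10: 8 × 6 × 10 = 480
Sorted descending: 480, 300, 270, 240, 160, 144, 112, 72, 60, 28.
The eighth-highest RPN is 72 (FM01).

72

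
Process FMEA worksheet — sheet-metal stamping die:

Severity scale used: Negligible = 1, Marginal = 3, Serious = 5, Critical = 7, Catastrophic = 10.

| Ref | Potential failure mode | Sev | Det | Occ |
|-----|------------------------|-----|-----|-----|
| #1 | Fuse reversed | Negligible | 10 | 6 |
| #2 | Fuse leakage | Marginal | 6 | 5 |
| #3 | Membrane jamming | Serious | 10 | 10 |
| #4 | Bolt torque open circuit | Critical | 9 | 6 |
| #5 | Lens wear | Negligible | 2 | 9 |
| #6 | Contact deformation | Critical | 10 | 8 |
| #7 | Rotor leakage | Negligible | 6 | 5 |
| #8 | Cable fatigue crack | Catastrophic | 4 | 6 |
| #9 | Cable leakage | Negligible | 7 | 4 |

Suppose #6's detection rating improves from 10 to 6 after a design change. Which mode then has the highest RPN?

#3

RPN = Severity × Occurrence × Detection:
  #1: 1 × 6 × 10 = 60
  #2: 3 × 5 × 6 = 90
  #3: 5 × 10 × 10 = 500
  #4: 7 × 6 × 9 = 378
  #5: 1 × 9 × 2 = 18
  #6: 7 × 8 × 10 = 560
  #7: 1 × 5 × 6 = 30
  #8: 10 × 6 × 4 = 240
  #9: 1 × 4 × 7 = 28
After action: #6 → 7 × 8 × 6 = 336.
Revised RPNs: #3=500, #4=378, #6=336, #8=240, #2=90, #1=60, #7=30, #9=28, #5=18.
Highest is now #3 (500).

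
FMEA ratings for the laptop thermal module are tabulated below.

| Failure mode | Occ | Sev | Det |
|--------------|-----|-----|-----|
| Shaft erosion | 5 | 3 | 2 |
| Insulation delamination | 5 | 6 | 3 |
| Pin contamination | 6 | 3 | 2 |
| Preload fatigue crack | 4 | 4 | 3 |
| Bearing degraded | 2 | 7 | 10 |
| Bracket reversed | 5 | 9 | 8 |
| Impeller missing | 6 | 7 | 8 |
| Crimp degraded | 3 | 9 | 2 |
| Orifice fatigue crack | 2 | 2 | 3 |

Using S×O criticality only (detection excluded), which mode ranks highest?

Criticality = Severity × Occurrence:
  Shaft erosion: 3 × 5 = 15
  Insulation delamination: 6 × 5 = 30
  Pin contamination: 3 × 6 = 18
  Preload fatigue crack: 4 × 4 = 16
  Bearing degraded: 7 × 2 = 14
  Bracket reversed: 9 × 5 = 45
  Impeller missing: 7 × 6 = 42
  Crimp degraded: 9 × 3 = 27
  Orifice fatigue crack: 2 × 2 = 4
Highest criticality is 45 → Bracket reversed.

Bracket reversed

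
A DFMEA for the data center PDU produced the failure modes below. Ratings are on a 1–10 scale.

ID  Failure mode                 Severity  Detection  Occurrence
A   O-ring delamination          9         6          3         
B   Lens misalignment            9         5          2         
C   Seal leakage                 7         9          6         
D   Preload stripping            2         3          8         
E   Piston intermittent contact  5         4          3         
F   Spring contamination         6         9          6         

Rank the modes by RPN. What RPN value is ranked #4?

90

RPN = Severity × Occurrence × Detection:
  A: 9 × 3 × 6 = 162
  B: 9 × 2 × 5 = 90
  C: 7 × 6 × 9 = 378
  D: 2 × 8 × 3 = 48
  E: 5 × 3 × 4 = 60
  F: 6 × 6 × 9 = 324
Sorted descending: 378, 324, 162, 90, 60, 48.
The fourth-highest RPN is 90 (B).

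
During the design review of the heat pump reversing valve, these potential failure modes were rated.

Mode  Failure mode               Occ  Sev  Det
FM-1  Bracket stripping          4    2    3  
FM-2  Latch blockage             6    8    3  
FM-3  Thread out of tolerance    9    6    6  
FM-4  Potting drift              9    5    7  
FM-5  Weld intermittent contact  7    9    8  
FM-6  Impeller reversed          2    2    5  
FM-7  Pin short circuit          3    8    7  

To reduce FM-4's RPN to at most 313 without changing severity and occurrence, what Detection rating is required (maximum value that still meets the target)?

6

FM-4: S=5, O=9, D=7 → current RPN = 315.
Fixed product = 45. Need 45 × D ≤ 313, so D ≤ 313/45 = 6.96.
Maximum integer Detection rating = 6 (gives RPN 270; D=7 would give 315 > 313).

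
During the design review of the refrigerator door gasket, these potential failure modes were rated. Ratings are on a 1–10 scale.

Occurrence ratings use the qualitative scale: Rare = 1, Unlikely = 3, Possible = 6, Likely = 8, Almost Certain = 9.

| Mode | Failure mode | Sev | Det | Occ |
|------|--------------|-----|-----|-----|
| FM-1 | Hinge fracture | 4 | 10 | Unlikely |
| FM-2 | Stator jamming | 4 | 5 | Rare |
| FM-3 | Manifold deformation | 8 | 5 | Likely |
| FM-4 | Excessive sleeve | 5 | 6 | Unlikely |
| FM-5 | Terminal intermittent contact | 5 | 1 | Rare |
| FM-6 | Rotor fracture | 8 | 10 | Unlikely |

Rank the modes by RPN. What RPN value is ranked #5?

20

RPN = Severity × Occurrence × Detection:
  FM-1: 4 × 3 × 10 = 120
  FM-2: 4 × 1 × 5 = 20
  FM-3: 8 × 8 × 5 = 320
  FM-4: 5 × 3 × 6 = 90
  FM-5: 5 × 1 × 1 = 5
  FM-6: 8 × 3 × 10 = 240
Sorted descending: 320, 240, 120, 90, 20, 5.
The fifth-highest RPN is 20 (FM-2).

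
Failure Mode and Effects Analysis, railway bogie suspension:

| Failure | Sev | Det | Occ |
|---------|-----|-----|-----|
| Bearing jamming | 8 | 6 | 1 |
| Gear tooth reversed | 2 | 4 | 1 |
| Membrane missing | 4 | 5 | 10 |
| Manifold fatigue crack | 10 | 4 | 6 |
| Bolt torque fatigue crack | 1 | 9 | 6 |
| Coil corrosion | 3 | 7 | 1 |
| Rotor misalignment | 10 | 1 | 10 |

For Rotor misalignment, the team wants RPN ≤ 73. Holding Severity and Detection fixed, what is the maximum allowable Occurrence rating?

Rotor misalignment: S=10, O=10, D=1 → current RPN = 100.
Fixed product = 10. Need 10 × O ≤ 73, so O ≤ 73/10 = 7.30.
Maximum integer Occurrence rating = 7 (gives RPN 70; O=8 would give 80 > 73).

7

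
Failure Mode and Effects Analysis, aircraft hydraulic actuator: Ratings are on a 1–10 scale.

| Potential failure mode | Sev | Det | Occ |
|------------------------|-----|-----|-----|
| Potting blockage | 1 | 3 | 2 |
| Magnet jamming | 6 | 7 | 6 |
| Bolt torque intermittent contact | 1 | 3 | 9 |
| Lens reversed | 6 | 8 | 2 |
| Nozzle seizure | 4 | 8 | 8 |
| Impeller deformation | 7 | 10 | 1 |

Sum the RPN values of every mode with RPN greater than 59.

674

RPN = Severity × Occurrence × Detection:
  Potting blockage: 1 × 2 × 3 = 6
  Magnet jamming: 6 × 6 × 7 = 252
  Bolt torque intermittent contact: 1 × 9 × 3 = 27
  Lens reversed: 6 × 2 × 8 = 96
  Nozzle seizure: 4 × 8 × 8 = 256
  Impeller deformation: 7 × 1 × 10 = 70
RPN > 59: Magnet jamming (252), Lens reversed (96), Nozzle seizure (256), Impeller deformation (70).
Sum: 252 + 96 + 256 + 70 = 674.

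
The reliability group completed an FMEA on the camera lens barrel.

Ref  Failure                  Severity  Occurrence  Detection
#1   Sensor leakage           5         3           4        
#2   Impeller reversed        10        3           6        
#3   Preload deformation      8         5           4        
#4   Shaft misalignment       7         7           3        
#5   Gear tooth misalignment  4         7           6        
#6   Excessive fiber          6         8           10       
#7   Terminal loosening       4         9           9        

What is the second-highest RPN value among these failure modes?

RPN = Severity × Occurrence × Detection:
  #1: 5 × 3 × 4 = 60
  #2: 10 × 3 × 6 = 180
  #3: 8 × 5 × 4 = 160
  #4: 7 × 7 × 3 = 147
  #5: 4 × 7 × 6 = 168
  #6: 6 × 8 × 10 = 480
  #7: 4 × 9 × 9 = 324
Sorted descending: 480, 324, 180, 168, 160, 147, 60.
The second-highest RPN is 324 (#7).

324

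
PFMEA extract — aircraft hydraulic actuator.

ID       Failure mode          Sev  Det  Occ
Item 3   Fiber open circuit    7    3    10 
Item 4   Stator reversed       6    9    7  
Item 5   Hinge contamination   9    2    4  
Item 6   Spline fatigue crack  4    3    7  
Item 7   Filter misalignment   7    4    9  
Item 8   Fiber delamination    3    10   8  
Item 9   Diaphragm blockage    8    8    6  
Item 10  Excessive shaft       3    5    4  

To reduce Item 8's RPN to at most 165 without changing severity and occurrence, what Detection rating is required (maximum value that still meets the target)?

Item 8: S=3, O=8, D=10 → current RPN = 240.
Fixed product = 24. Need 24 × D ≤ 165, so D ≤ 165/24 = 6.88.
Maximum integer Detection rating = 6 (gives RPN 144; D=7 would give 168 > 165).

6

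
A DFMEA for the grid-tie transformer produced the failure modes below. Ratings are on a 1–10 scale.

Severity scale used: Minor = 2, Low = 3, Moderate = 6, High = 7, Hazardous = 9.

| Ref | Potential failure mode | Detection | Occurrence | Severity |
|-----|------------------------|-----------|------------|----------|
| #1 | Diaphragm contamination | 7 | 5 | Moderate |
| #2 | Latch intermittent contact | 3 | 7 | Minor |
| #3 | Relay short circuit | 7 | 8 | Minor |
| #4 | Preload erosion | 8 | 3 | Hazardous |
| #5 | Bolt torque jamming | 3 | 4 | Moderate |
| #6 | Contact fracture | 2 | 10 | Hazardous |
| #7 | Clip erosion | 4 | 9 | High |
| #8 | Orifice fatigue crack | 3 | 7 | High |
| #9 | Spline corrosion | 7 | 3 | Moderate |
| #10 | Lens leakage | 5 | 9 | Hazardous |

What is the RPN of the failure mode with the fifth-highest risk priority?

180

RPN = Severity × Occurrence × Detection:
  #1: 6 × 5 × 7 = 210
  #2: 2 × 7 × 3 = 42
  #3: 2 × 8 × 7 = 112
  #4: 9 × 3 × 8 = 216
  #5: 6 × 4 × 3 = 72
  #6: 9 × 10 × 2 = 180
  #7: 7 × 9 × 4 = 252
  #8: 7 × 7 × 3 = 147
  #9: 6 × 3 × 7 = 126
  #10: 9 × 9 × 5 = 405
Sorted descending: 405, 252, 216, 210, 180, 147, 126, 112, 72, 42.
The fifth-highest RPN is 180 (#6).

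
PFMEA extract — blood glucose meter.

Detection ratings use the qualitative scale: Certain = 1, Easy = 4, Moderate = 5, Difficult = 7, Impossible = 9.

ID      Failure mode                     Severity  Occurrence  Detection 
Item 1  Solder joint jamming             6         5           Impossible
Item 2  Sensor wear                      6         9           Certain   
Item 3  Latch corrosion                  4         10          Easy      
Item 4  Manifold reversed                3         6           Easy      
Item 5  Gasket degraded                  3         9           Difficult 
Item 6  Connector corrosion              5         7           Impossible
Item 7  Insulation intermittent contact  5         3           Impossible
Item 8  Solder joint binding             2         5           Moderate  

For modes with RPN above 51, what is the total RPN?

RPN = Severity × Occurrence × Detection:
  Item 1: 6 × 5 × 9 = 270
  Item 2: 6 × 9 × 1 = 54
  Item 3: 4 × 10 × 4 = 160
  Item 4: 3 × 6 × 4 = 72
  Item 5: 3 × 9 × 7 = 189
  Item 6: 5 × 7 × 9 = 315
  Item 7: 5 × 3 × 9 = 135
  Item 8: 2 × 5 × 5 = 50
RPN > 51: Item 1 (270), Item 2 (54), Item 3 (160), Item 4 (72), Item 5 (189), Item 6 (315), Item 7 (135).
Sum: 270 + 54 + 160 + 72 + 189 + 315 + 135 = 1195.

1195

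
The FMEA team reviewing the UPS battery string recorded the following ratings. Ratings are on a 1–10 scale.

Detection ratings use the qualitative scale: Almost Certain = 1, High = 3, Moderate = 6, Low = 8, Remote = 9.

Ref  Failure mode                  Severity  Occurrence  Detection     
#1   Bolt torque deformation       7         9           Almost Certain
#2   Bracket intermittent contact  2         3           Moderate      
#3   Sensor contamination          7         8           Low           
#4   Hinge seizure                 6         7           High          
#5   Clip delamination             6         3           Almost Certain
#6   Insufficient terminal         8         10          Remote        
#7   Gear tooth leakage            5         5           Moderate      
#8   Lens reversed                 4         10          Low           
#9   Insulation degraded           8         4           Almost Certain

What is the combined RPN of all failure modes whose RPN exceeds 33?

1863

RPN = Severity × Occurrence × Detection:
  #1: 7 × 9 × 1 = 63
  #2: 2 × 3 × 6 = 36
  #3: 7 × 8 × 8 = 448
  #4: 6 × 7 × 3 = 126
  #5: 6 × 3 × 1 = 18
  #6: 8 × 10 × 9 = 720
  #7: 5 × 5 × 6 = 150
  #8: 4 × 10 × 8 = 320
  #9: 8 × 4 × 1 = 32
RPN > 33: #1 (63), #2 (36), #3 (448), #4 (126), #6 (720), #7 (150), #8 (320).
Sum: 63 + 36 + 448 + 126 + 720 + 150 + 320 = 1863.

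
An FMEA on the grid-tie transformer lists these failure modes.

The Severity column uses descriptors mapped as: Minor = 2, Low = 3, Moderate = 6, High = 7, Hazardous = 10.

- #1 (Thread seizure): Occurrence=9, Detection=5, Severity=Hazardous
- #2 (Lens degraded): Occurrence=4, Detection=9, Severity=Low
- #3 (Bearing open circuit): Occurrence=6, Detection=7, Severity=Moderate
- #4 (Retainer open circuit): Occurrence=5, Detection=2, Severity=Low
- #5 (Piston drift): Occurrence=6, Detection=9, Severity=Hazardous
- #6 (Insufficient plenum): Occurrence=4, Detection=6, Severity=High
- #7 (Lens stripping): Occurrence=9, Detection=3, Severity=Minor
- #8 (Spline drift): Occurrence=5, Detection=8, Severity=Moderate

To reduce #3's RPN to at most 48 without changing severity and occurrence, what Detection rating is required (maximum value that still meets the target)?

#3: S=6, O=6, D=7 → current RPN = 252.
Fixed product = 36. Need 36 × D ≤ 48, so D ≤ 48/36 = 1.33.
Maximum integer Detection rating = 1 (gives RPN 36; D=2 would give 72 > 48).

1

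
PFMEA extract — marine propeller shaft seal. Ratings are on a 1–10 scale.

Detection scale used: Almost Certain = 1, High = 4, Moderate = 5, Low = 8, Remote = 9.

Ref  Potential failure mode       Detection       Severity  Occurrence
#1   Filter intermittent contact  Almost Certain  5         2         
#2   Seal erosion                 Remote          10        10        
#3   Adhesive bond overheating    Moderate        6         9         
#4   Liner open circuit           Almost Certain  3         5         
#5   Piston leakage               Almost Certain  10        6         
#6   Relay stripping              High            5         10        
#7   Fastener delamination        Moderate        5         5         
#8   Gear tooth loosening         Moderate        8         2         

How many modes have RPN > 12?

7

RPN = Severity × Occurrence × Detection:
  #1: 5 × 2 × 1 = 10
  #2: 10 × 10 × 9 = 900
  #3: 6 × 9 × 5 = 270
  #4: 3 × 5 × 1 = 15
  #5: 10 × 6 × 1 = 60
  #6: 5 × 10 × 4 = 200
  #7: 5 × 5 × 5 = 125
  #8: 8 × 2 × 5 = 80
Modes with RPN > 12: #2 (900), #3 (270), #4 (15), #5 (60), #6 (200), #7 (125), #8 (80) → 7.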